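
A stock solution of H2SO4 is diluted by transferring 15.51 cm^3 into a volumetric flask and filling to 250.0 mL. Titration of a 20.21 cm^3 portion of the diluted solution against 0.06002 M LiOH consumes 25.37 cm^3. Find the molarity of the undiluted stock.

0.607 M

n(LiOH) = 0.06002 x 0.02537 = 0.001523 mol.
n(H2SO4) in the aliquot = 0.001523 x 1/2 = 0.0007614 mol.
[diluted H2SO4] = 0.0007614 / 0.02021 = 0.03767 M.
Dilution factor = 250.0/15.51 = 16.12, so [stock] = 0.03767 x 16.12 = 0.607 M.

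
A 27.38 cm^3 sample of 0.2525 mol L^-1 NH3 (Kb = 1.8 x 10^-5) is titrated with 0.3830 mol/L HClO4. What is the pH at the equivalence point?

5.04

n(NH3) = 0.2525 x 0.02738 = 0.006913 mol; V(HClO4) at equivalence = 0.006913/0.3830 = 0.01805 L.
At equivalence the base is fully converted to NH4+; total volume = 0.04543 L, so [NH4+] = 0.006913/0.04543 = 0.1522 M.
Ka(NH4+) = Kw/Kb = 1.0e-14 / 1.8 x 10^-5 = 5.56e-10.
[H^+] = sqrt(Ka x [NH4+]) = sqrt(5.56e-10 x 0.1522) = 9.19e-6 M.
pH = -log(9.19e-6) = 5.04.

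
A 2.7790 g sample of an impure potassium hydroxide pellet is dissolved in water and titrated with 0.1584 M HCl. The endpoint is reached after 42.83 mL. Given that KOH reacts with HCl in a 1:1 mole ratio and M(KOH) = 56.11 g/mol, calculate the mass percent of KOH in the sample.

n(HCl) = 0.1584 x 0.04283 = 0.006784 mol.
n(KOH) = 0.006784 / 1 = 0.006784 mol.
mass of KOH = 0.006784 x 56.11 = 0.3807 g.
% purity = 0.3807 / 2.7790 x 100 = 13.7%.

13.7%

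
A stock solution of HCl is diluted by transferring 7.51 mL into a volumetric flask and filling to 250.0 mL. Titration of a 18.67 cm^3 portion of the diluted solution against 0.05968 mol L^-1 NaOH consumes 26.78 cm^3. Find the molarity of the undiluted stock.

2.85 M

n(NaOH) = 0.05968 x 0.02678 = 0.001598 mol.
n(HCl) in the aliquot = 0.001598 mol.
[diluted HCl] = 0.001598 / 0.01867 = 0.08560 M.
Dilution factor = 250.0/7.510 = 33.29, so [stock] = 0.08560 x 33.29 = 2.85 M.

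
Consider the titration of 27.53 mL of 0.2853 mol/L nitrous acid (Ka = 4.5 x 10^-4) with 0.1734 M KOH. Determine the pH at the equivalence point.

n(HNO2) = 0.2853 x 0.02753 = 0.007854 mol; V(KOH) at equivalence = 0.007854/0.1734 = 0.04530 L.
At equivalence all the acid is converted to NO2-; total volume = 0.02753 + 0.04530 = 0.07283 L, so [NO2-] = 0.007854/0.07283 = 0.1079 M.
Kb = Kw/Ka = 1.0e-14 / 4.5 x 10^-4 = 2.22e-11.
[OH^-] = sqrt(Kb x [NO2-]) = sqrt(2.22e-11 x 0.1079) = 1.55e-6 M.
pOH = 5.81, so pH = 14.00 - 5.81 = 8.19.

8.19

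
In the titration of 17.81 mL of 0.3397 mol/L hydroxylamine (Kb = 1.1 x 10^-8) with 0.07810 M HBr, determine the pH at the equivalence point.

3.62

n(NH2OH) = 0.3397 x 0.01781 = 0.006050 mol; V(HBr) at equivalence = 0.006050/0.07810 = 0.07747 L.
At equivalence the base is fully converted to NH3OH+; total volume = 0.09528 L, so [NH3OH+] = 0.006050/0.09528 = 0.06350 M.
Ka(NH3OH+) = Kw/Kb = 1.0e-14 / 1.1 x 10^-8 = 9.09e-7.
[H^+] = sqrt(Ka x [NH3OH+]) = sqrt(9.09e-7 x 0.06350) = 0.000240 M.
pH = -log(0.000240) = 3.62.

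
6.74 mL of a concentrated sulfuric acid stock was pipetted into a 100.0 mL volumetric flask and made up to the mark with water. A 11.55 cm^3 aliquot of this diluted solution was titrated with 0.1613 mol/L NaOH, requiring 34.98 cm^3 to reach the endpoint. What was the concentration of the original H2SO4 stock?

3.62 M

n(NaOH) = 0.1613 x 0.03498 = 0.005642 mol.
n(H2SO4) in the aliquot = 0.005642 x 1/2 = 0.002821 mol.
[diluted H2SO4] = 0.002821 / 0.01155 = 0.2443 M.
Dilution factor = 100.0/6.740 = 14.84, so [stock] = 0.2443 x 14.84 = 3.62 M.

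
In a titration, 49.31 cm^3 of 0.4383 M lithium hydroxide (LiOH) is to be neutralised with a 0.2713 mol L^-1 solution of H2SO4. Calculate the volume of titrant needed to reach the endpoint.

39.8 mL

n(LiOH) = 0.4383 mol/L x 0.04931 L = 0.02161 mol.
The neutralisation is 2 LiOH : 1 H2SO4, so n(H2SO4) = 0.02161 x 1/2 = 0.01081 mol.
V(H2SO4) = 0.01081 / 0.2713 = 0.03983 L = 39.8 mL.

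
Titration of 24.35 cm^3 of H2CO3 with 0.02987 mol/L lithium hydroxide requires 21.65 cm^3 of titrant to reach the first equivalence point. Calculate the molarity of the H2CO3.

n(LiOH) = 0.02987 x 0.02165 = 0.0006467 mol.
At the first equivalence point, 1 mol OH^- react per mol H2CO3, so n(H2CO3) = 0.0006467 / 1 = 0.0006467 mol.
[H2CO3] = 0.0006467 / 0.02435 L = 0.0266 M.

0.0266 M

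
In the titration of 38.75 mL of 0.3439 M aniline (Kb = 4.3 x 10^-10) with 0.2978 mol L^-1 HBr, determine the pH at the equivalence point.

n(C6H5NH2) = 0.3439 x 0.03875 = 0.01333 mol; V(HBr) at equivalence = 0.01333/0.2978 = 0.04475 L.
At equivalence the base is fully converted to C6H5NH3+; total volume = 0.08350 L, so [C6H5NH3+] = 0.01333/0.08350 = 0.1596 M.
Ka(C6H5NH3+) = Kw/Kb = 1.0e-14 / 4.3 x 10^-10 = 2.33e-5.
[H^+] = sqrt(Ka x [C6H5NH3+]) = sqrt(2.33e-5 x 0.1596) = 0.00193 M.
pH = -log(0.00193) = 2.72.

2.72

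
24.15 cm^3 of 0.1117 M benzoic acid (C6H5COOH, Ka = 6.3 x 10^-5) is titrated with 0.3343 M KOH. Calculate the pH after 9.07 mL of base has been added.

12.00

n(acid) = 0.1117 x 0.02415 = 0.002698 mol; n(KOH) added = 0.3343 x 0.009070 = 0.003032 mol.
Base is in excess by 0.003032 - 0.002698 = 0.0003345 mol in a total volume of 0.03322 L.
[OH^-] = 0.0003345/0.03322 = 0.01007 M, so pOH = 2.00 and pH = 14.00 - 2.00 = 12.00.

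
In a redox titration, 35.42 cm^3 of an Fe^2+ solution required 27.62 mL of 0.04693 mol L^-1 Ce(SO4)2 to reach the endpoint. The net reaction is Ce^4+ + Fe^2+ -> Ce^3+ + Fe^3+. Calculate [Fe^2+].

n(Ce(SO4)2) = 0.04693 x 0.02762 = 0.001296 mol.
From the balanced equation, 1 mol Ce(SO4)2 reacts with 1 mol Fe^2+, so n(Fe^2+) = 0.001296 x 1/1 = 0.001296 mol.
[Fe^2+] = 0.001296 / 0.03542 L = 0.0366 M.

0.0366 M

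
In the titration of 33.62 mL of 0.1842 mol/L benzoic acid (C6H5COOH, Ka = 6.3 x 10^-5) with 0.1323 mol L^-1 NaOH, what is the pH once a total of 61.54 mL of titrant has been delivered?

n(acid) = 0.1842 x 0.03362 = 0.006193 mol; n(NaOH) added = 0.1323 x 0.06154 = 0.008142 mol.
Base is in excess by 0.008142 - 0.006193 = 0.001949 mol in a total volume of 0.09516 L.
[OH^-] = 0.001949/0.09516 = 0.02048 M, so pOH = 1.69 and pH = 14.00 - 1.69 = 12.31.

12.31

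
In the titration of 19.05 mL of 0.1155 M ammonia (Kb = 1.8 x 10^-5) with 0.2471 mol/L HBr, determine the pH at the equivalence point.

n(NH3) = 0.1155 x 0.01905 = 0.002200 mol; V(HBr) at equivalence = 0.002200/0.2471 = 0.008904 L.
At equivalence the base is fully converted to NH4+; total volume = 0.02795 L, so [NH4+] = 0.002200/0.02795 = 0.07871 M.
Ka(NH4+) = Kw/Kb = 1.0e-14 / 1.8 x 10^-5 = 5.56e-10.
[H^+] = sqrt(Ka x [NH4+]) = sqrt(5.56e-10 x 0.07871) = 6.61e-6 M.
pH = -log(6.61e-6) = 5.18.

5.18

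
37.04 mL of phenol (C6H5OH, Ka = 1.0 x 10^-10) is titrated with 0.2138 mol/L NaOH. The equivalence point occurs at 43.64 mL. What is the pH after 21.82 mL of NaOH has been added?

21.82 mL is exactly half the equivalence volume (43.64/2), i.e. the half-equivalence point.
There, n(HA) = n(A^-), so pH = pKa = -log(1.0 x 10^-10) = 10.00.

10.00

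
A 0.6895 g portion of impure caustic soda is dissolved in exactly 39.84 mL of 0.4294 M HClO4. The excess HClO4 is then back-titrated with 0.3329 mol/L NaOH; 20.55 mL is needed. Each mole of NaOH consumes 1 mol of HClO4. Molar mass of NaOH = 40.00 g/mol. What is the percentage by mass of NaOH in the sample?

59.6%

Total n(HClO4) added = 0.4294 x 0.03984 = 0.01711 mol.
n(NaOH) used = 0.3329 x 0.02055 = 0.006841 mol, which equals the excess n(HClO4).
So n(HClO4) consumed by the sample = 0.01711 - 0.006841 = 0.01027 mol.
n(NaOH) = 0.01027 / 1 = 0.01027 mol.
mass NaOH = 0.01027 x 40.00 = 0.4106 g, so %NaOH = 0.4106/0.6895 x 100 = 59.6%.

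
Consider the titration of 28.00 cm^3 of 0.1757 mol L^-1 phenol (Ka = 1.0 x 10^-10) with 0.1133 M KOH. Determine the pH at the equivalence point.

11.42

n(C6H5OH) = 0.1757 x 0.02800 = 0.004920 mol; V(KOH) at equivalence = 0.004920/0.1133 = 0.04342 L.
At equivalence all the acid is converted to C6H5O-; total volume = 0.02800 + 0.04342 = 0.07142 L, so [C6H5O-] = 0.004920/0.07142 = 0.06888 M.
Kb = Kw/Ka = 1.0e-14 / 1.0 x 10^-10 = 0.000100.
[OH^-] = sqrt(Kb x [C6H5O-]) = sqrt(0.000100 x 0.06888) = 0.00262 M.
pOH = 2.58, so pH = 14.00 - 2.58 = 11.42.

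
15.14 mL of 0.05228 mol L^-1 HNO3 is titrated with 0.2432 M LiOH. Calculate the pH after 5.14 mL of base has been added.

12.35

n(acid) = 0.05228 x 0.01514 = 0.0007915 mol; n(LiOH) added = 0.2432 x 0.005140 = 0.001250 mol.
Base is in excess by 0.001250 - 0.0007915 = 0.0004585 mol in a total volume of 0.02028 L.
[OH^-] = 0.0004585/0.02028 = 0.02261 M, so pOH = 1.65 and pH = 14.00 - 1.65 = 12.35.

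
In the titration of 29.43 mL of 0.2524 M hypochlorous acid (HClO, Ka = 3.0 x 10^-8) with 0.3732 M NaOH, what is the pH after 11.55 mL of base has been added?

Initial n(HClO) = 0.2524 x 0.02943 = 0.007428 mol.
n(NaOH) added = 0.3732 x 0.01155 = 0.004310 mol, converting that many moles of HClO to ClO-.
Remaining n(HClO) = 0.003118 mol; n(ClO-) = 0.004310 mol.
By Henderson-Hasselbalch, pH = pKa + log([A^-]/[HA]) = 7.52 + log(0.004310/0.003118) = 7.52 + (+0.14) = 7.66.

7.66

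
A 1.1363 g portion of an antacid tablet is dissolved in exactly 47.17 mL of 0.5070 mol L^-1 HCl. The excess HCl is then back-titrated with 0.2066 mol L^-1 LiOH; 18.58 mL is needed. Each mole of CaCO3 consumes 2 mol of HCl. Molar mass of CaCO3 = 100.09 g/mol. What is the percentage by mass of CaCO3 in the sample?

88.4%

Total n(HCl) added = 0.5070 x 0.04717 = 0.02392 mol.
n(LiOH) used = 0.2066 x 0.01858 = 0.003839 mol, which equals the excess n(HCl).
So n(HCl) consumed by the sample = 0.02392 - 0.003839 = 0.02008 mol.
n(CaCO3) = 0.02008 / 2 = 0.01004 mol.
mass CaCO3 = 0.01004 x 100.09 = 1.005 g, so %CaCO3 = 1.005/1.1363 x 100 = 88.4%.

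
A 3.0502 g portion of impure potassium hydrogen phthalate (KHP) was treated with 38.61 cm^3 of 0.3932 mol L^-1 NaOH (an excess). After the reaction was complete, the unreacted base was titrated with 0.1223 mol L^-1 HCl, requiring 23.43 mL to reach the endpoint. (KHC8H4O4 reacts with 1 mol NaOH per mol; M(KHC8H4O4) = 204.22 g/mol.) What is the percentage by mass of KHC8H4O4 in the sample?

82.5%

Total n(NaOH) added = 0.3932 x 0.03861 = 0.01518 mol.
n(HCl) used = 0.1223 x 0.02343 = 0.002865 mol, which equals the excess n(NaOH).
So n(NaOH) consumed by the sample = 0.01518 - 0.002865 = 0.01232 mol.
n(KHC8H4O4) = 0.01232 / 1 = 0.01232 mol.
mass KHC8H4O4 = 0.01232 x 204.22 = 2.515 g, so %KHC8H4O4 = 2.515/3.0502 x 100 = 82.5%.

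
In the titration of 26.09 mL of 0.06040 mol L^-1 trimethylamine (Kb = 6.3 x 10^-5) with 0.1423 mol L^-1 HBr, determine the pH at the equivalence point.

n((CH3)3N) = 0.06040 x 0.02609 = 0.001576 mol; V(HBr) at equivalence = 0.001576/0.1423 = 0.01107 L.
At equivalence the base is fully converted to (CH3)3NH+; total volume = 0.03716 L, so [(CH3)3NH+] = 0.001576/0.03716 = 0.04240 M.
Ka((CH3)3NH+) = Kw/Kb = 1.0e-14 / 6.3 x 10^-5 = 1.59e-10.
[H^+] = sqrt(Ka x [(CH3)3NH+]) = sqrt(1.59e-10 x 0.04240) = 2.59e-6 M.
pH = -log(2.59e-6) = 5.59.

5.59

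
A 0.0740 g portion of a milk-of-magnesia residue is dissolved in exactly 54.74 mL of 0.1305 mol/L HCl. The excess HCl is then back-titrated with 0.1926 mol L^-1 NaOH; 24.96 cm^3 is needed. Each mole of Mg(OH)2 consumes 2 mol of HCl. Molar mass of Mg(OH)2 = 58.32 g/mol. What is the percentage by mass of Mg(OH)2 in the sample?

Total n(HCl) added = 0.1305 x 0.05474 = 0.007144 mol.
n(NaOH) used = 0.1926 x 0.02496 = 0.004807 mol, which equals the excess n(HCl).
So n(HCl) consumed by the sample = 0.007144 - 0.004807 = 0.002336 mol.
n(Mg(OH)2) = 0.002336 / 2 = 0.001168 mol.
mass Mg(OH)2 = 0.001168 x 58.32 = 0.06813 g, so %Mg(OH)2 = 0.06813/0.0740 x 100 = 92.1%.

92.1%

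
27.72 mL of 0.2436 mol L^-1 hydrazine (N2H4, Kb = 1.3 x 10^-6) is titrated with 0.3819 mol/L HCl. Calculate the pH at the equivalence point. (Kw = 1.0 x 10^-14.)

n(N2H4) = 0.2436 x 0.02772 = 0.006753 mol; V(HCl) at equivalence = 0.006753/0.3819 = 0.01768 L.
At equivalence the base is fully converted to N2H5+; total volume = 0.04540 L, so [N2H5+] = 0.006753/0.04540 = 0.1487 M.
Ka(N2H5+) = Kw/Kb = 1.0e-14 / 1.3 x 10^-6 = 7.69e-9.
[H^+] = sqrt(Ka x [N2H5+]) = sqrt(7.69e-9 x 0.1487) = 3.38e-5 M.
pH = -log(3.38e-5) = 4.47.

4.47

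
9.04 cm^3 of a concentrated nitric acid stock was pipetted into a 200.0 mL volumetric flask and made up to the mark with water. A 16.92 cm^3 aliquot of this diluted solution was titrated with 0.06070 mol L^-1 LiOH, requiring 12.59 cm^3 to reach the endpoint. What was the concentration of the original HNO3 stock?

0.999 M

n(LiOH) = 0.06070 x 0.01259 = 0.0007642 mol.
n(HNO3) in the aliquot = 0.0007642 mol.
[diluted HNO3] = 0.0007642 / 0.01692 = 0.04517 M.
Dilution factor = 200.0/9.040 = 22.12, so [stock] = 0.04517 x 22.12 = 0.999 M.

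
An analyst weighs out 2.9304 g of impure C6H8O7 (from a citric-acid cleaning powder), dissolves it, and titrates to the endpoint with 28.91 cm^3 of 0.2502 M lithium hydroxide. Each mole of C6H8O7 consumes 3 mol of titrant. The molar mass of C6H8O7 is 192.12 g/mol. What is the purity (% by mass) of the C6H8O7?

n(LiOH) = 0.2502 x 0.02891 = 0.007233 mol.
n(C6H8O7) = 0.007233 / 3 = 0.002411 mol.
mass of C6H8O7 = 0.002411 x 192.12 = 0.4632 g.
% purity = 0.4632 / 2.9304 x 100 = 15.8%.

15.8%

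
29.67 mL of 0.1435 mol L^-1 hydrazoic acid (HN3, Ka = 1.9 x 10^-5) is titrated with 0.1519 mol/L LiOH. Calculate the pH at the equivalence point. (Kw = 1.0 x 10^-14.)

n(HN3) = 0.1435 x 0.02967 = 0.004258 mol; V(LiOH) at equivalence = 0.004258/0.1519 = 0.02803 L.
At equivalence all the acid is converted to N3-; total volume = 0.02967 + 0.02803 = 0.05770 L, so [N3-] = 0.004258/0.05770 = 0.07379 M.
Kb = Kw/Ka = 1.0e-14 / 1.9 x 10^-5 = 5.26e-10.
[OH^-] = sqrt(Kb x [N3-]) = sqrt(5.26e-10 x 0.07379) = 6.23e-6 M.
pOH = 5.21, so pH = 14.00 - 5.21 = 8.79.

8.79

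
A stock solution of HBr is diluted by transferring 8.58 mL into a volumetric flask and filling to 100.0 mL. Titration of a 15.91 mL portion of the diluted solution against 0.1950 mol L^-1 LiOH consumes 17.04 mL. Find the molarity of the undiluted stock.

n(LiOH) = 0.1950 x 0.01704 = 0.003323 mol.
n(HBr) in the aliquot = 0.003323 mol.
[diluted HBr] = 0.003323 / 0.01591 = 0.2088 M.
Dilution factor = 100.0/8.580 = 11.66, so [stock] = 0.2088 x 11.66 = 2.43 M.

2.43 M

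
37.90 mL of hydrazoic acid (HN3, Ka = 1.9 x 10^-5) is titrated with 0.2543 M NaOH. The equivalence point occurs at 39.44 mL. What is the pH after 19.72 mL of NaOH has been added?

19.72 mL is exactly half the equivalence volume (39.44/2), i.e. the half-equivalence point.
There, n(HA) = n(A^-), so pH = pKa = -log(1.9 x 10^-5) = 4.72.

4.72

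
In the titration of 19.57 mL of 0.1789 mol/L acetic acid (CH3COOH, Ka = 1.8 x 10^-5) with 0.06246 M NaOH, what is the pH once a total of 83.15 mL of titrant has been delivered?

12.22

n(acid) = 0.1789 x 0.01957 = 0.003501 mol; n(NaOH) added = 0.06246 x 0.08315 = 0.005194 mol.
Base is in excess by 0.005194 - 0.003501 = 0.001692 mol in a total volume of 0.1027 L.
[OH^-] = 0.001692/0.1027 = 0.01648 M, so pOH = 1.78 and pH = 14.00 - 1.78 = 12.22.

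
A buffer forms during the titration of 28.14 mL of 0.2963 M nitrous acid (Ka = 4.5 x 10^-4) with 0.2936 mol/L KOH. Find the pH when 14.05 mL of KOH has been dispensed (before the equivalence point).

3.34

Initial n(HNO2) = 0.2963 x 0.02814 = 0.008338 mol.
n(KOH) added = 0.2936 x 0.01405 = 0.004125 mol, converting that many moles of HNO2 to NO2-.
Remaining n(HNO2) = 0.004213 mol; n(NO2-) = 0.004125 mol.
By Henderson-Hasselbalch, pH = pKa + log([A^-]/[HA]) = 3.35 + log(0.004125/0.004213) = 3.35 + (-0.01) = 3.34.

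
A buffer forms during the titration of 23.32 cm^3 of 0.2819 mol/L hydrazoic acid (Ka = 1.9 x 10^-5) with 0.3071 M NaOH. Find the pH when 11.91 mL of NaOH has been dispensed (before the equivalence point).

4.82

Initial n(HN3) = 0.2819 x 0.02332 = 0.006574 mol.
n(NaOH) added = 0.3071 x 0.01191 = 0.003658 mol, converting that many moles of HN3 to N3-.
Remaining n(HN3) = 0.002916 mol; n(N3-) = 0.003658 mol.
By Henderson-Hasselbalch, pH = pKa + log([A^-]/[HA]) = 4.72 + log(0.003658/0.002916) = 4.72 + (+0.10) = 4.82.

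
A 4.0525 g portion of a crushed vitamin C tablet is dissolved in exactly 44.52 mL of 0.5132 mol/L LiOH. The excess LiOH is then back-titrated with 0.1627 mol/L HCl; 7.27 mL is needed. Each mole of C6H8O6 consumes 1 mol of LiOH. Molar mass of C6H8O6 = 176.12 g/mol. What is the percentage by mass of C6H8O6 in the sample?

94.2%

Total n(LiOH) added = 0.5132 x 0.04452 = 0.02285 mol.
n(HCl) used = 0.1627 x 0.007270 = 0.001183 mol, which equals the excess n(LiOH).
So n(LiOH) consumed by the sample = 0.02285 - 0.001183 = 0.02166 mol.
n(C6H8O6) = 0.02166 / 1 = 0.02166 mol.
mass C6H8O6 = 0.02166 x 176.12 = 3.816 g, so %C6H8O6 = 3.816/4.0525 x 100 = 94.2%.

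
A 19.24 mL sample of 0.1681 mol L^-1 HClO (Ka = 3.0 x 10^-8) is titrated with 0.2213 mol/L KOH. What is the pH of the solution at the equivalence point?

n(HClO) = 0.1681 x 0.01924 = 0.003234 mol; V(KOH) at equivalence = 0.003234/0.2213 = 0.01461 L.
At equivalence all the acid is converted to ClO-; total volume = 0.01924 + 0.01461 = 0.03385 L, so [ClO-] = 0.003234/0.03385 = 0.09553 M.
Kb = Kw/Ka = 1.0e-14 / 3.0 x 10^-8 = 3.33e-7.
[OH^-] = sqrt(Kb x [ClO-]) = sqrt(3.33e-7 x 0.09553) = 0.000178 M.
pOH = 3.75, so pH = 14.00 - 3.75 = 10.25.

10.25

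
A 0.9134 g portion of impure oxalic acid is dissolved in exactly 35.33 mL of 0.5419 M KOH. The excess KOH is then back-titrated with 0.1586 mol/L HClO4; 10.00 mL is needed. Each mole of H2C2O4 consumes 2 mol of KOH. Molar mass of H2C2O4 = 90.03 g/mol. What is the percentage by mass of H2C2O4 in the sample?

86.5%

Total n(KOH) added = 0.5419 x 0.03533 = 0.01915 mol.
n(HClO4) used = 0.1586 x 0.01000 = 0.001586 mol, which equals the excess n(KOH).
So n(KOH) consumed by the sample = 0.01915 - 0.001586 = 0.01756 mol.
n(H2C2O4) = 0.01756 / 2 = 0.008780 mol.
mass H2C2O4 = 0.008780 x 90.03 = 0.7904 g, so %H2C2O4 = 0.7904/0.9134 x 100 = 86.5%.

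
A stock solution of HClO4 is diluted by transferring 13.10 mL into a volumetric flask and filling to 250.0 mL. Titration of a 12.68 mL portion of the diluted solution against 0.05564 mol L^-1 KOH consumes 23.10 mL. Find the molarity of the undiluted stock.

1.93 M

n(KOH) = 0.05564 x 0.02310 = 0.001285 mol.
n(HClO4) in the aliquot = 0.001285 mol.
[diluted HClO4] = 0.001285 / 0.01268 = 0.1014 M.
Dilution factor = 250.0/13.10 = 19.08, so [stock] = 0.1014 x 19.08 = 1.93 M.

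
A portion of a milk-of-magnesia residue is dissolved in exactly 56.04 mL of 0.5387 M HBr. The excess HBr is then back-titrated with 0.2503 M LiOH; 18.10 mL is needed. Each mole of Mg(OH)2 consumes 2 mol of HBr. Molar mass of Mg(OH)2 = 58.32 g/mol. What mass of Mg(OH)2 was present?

Total n(HBr) added = 0.5387 x 0.05604 = 0.03019 mol.
n(LiOH) used = 0.2503 x 0.01810 = 0.004530 mol, which equals the excess n(HBr).
So n(HBr) consumed by the sample = 0.03019 - 0.004530 = 0.02566 mol.
n(Mg(OH)2) = 0.02566 / 2 = 0.01283 mol.
mass = 0.01283 mol x 58.32 g/mol = 0.748 g.

0.748 g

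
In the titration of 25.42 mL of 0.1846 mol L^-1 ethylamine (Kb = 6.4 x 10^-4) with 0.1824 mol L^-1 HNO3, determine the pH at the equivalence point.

5.92

n(C2H5NH2) = 0.1846 x 0.02542 = 0.004693 mol; V(HNO3) at equivalence = 0.004693/0.1824 = 0.02573 L.
At equivalence the base is fully converted to C2H5NH3+; total volume = 0.05115 L, so [C2H5NH3+] = 0.004693/0.05115 = 0.09175 M.
Ka(C2H5NH3+) = Kw/Kb = 1.0e-14 / 6.4 x 10^-4 = 1.56e-11.
[H^+] = sqrt(Ka x [C2H5NH3+]) = sqrt(1.56e-11 x 0.09175) = 1.20e-6 M.
pH = -log(1.20e-6) = 5.92.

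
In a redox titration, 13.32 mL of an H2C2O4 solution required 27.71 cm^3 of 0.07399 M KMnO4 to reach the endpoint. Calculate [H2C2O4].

0.385 M

n(KMnO4) = 0.07399 x 0.02771 = 0.002050 mol.
From the balanced equation, 2 mol KMnO4 reacts with 5 mol H2C2O4, so n(H2C2O4) = 0.002050 x 5/2 = 0.005126 mol.
[H2C2O4] = 0.005126 / 0.01332 L = 0.385 M.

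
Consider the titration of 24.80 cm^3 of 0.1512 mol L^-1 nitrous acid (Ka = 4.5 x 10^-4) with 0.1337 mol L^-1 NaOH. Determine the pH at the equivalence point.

8.10

n(HNO2) = 0.1512 x 0.02480 = 0.003750 mol; V(NaOH) at equivalence = 0.003750/0.1337 = 0.02805 L.
At equivalence all the acid is converted to NO2-; total volume = 0.02480 + 0.02805 = 0.05285 L, so [NO2-] = 0.003750/0.05285 = 0.07096 M.
Kb = Kw/Ka = 1.0e-14 / 4.5 x 10^-4 = 2.22e-11.
[OH^-] = sqrt(Kb x [NO2-]) = sqrt(2.22e-11 x 0.07096) = 1.26e-6 M.
pOH = 5.90, so pH = 14.00 - 5.90 = 8.10.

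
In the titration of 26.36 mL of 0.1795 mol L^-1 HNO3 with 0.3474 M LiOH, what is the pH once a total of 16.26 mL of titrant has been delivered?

12.33

n(acid) = 0.1795 x 0.02636 = 0.004732 mol; n(LiOH) added = 0.3474 x 0.01626 = 0.005649 mol.
Base is in excess by 0.005649 - 0.004732 = 0.0009171 mol in a total volume of 0.04262 L.
[OH^-] = 0.0009171/0.04262 = 0.02152 M, so pOH = 1.67 and pH = 14.00 - 1.67 = 12.33.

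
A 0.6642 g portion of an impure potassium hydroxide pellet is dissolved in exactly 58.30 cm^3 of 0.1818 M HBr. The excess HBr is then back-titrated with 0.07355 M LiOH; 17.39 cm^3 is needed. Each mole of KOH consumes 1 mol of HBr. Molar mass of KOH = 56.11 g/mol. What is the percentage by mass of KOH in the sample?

Total n(HBr) added = 0.1818 x 0.05830 = 0.01060 mol.
n(LiOH) used = 0.07355 x 0.01739 = 0.001279 mol, which equals the excess n(HBr).
So n(HBr) consumed by the sample = 0.01060 - 0.001279 = 0.009320 mol.
n(KOH) = 0.009320 / 1 = 0.009320 mol.
mass KOH = 0.009320 x 56.11 = 0.5229 g, so %KOH = 0.5229/0.6642 x 100 = 78.7%.

78.7%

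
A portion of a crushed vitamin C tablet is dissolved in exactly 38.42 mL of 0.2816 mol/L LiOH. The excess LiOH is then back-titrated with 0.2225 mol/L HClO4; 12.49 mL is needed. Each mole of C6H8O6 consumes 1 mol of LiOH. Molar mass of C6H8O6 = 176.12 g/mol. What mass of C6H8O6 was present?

1.42 g

Total n(LiOH) added = 0.2816 x 0.03842 = 0.01082 mol.
n(HClO4) used = 0.2225 x 0.01249 = 0.002779 mol, which equals the excess n(LiOH).
So n(LiOH) consumed by the sample = 0.01082 - 0.002779 = 0.008040 mol.
n(C6H8O6) = 0.008040 / 1 = 0.008040 mol.
mass = 0.008040 mol x 176.12 g/mol = 1.42 g.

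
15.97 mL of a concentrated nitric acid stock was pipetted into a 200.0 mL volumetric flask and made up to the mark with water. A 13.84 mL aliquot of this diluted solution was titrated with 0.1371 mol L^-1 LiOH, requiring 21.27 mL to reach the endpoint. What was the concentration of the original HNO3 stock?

n(LiOH) = 0.1371 x 0.02127 = 0.002916 mol.
n(HNO3) in the aliquot = 0.002916 mol.
[diluted HNO3] = 0.002916 / 0.01384 = 0.2107 M.
Dilution factor = 200.0/15.97 = 12.52, so [stock] = 0.2107 x 12.52 = 2.64 M.

2.64 M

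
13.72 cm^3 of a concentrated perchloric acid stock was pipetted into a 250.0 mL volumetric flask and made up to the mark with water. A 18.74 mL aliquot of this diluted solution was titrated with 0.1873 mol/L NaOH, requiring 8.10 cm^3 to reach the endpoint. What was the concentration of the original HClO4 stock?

n(NaOH) = 0.1873 x 0.008100 = 0.001517 mol.
n(HClO4) in the aliquot = 0.001517 mol.
[diluted HClO4] = 0.001517 / 0.01874 = 0.08096 M.
Dilution factor = 250.0/13.72 = 18.22, so [stock] = 0.08096 x 18.22 = 1.48 M.

1.48 M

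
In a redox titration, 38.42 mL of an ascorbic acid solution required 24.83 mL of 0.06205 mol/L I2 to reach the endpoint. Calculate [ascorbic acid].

0.0401 M

n(I2) = 0.06205 x 0.02483 = 0.001541 mol.
From the balanced equation, 1 mol I2 reacts with 1 mol ascorbic acid, so n(ascorbic acid) = 0.001541 x 1/1 = 0.001541 mol.
[ascorbic acid] = 0.001541 / 0.03842 L = 0.0401 M.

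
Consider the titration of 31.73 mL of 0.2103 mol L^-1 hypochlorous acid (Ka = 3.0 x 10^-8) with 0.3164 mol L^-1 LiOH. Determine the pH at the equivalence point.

10.31

n(HClO) = 0.2103 x 0.03173 = 0.006673 mol; V(LiOH) at equivalence = 0.006673/0.3164 = 0.02109 L.
At equivalence all the acid is converted to ClO-; total volume = 0.03173 + 0.02109 = 0.05282 L, so [ClO-] = 0.006673/0.05282 = 0.1263 M.
Kb = Kw/Ka = 1.0e-14 / 3.0 x 10^-8 = 3.33e-7.
[OH^-] = sqrt(Kb x [ClO-]) = sqrt(3.33e-7 x 0.1263) = 0.000205 M.
pOH = 3.69, so pH = 14.00 - 3.69 = 10.31.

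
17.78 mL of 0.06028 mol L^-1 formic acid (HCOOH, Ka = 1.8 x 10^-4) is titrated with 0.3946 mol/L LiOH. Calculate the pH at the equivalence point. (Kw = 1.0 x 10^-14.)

n(HCOOH) = 0.06028 x 0.01778 = 0.001072 mol; V(LiOH) at equivalence = 0.001072/0.3946 = 0.002716 L.
At equivalence all the acid is converted to HCOO-; total volume = 0.01778 + 0.002716 = 0.02050 L, so [HCOO-] = 0.001072/0.02050 = 0.05229 M.
Kb = Kw/Ka = 1.0e-14 / 1.8 x 10^-4 = 5.56e-11.
[OH^-] = sqrt(Kb x [HCOO-]) = sqrt(5.56e-11 x 0.05229) = 1.70e-6 M.
pOH = 5.77, so pH = 14.00 - 5.77 = 8.23.

8.23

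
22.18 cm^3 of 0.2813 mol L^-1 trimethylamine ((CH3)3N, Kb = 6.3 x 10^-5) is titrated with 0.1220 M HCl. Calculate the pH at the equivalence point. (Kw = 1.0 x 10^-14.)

n((CH3)3N) = 0.2813 x 0.02218 = 0.006239 mol; V(HCl) at equivalence = 0.006239/0.1220 = 0.05114 L.
At equivalence the base is fully converted to (CH3)3NH+; total volume = 0.07332 L, so [(CH3)3NH+] = 0.006239/0.07332 = 0.08509 M.
Ka((CH3)3NH+) = Kw/Kb = 1.0e-14 / 6.3 x 10^-5 = 1.59e-10.
[H^+] = sqrt(Ka x [(CH3)3NH+]) = sqrt(1.59e-10 x 0.08509) = 3.68e-6 M.
pH = -log(3.68e-6) = 5.43.

5.43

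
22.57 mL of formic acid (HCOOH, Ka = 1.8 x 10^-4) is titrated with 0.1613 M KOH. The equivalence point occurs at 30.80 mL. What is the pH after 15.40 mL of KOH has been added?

3.74

15.40 mL is exactly half the equivalence volume (30.80/2), i.e. the half-equivalence point.
There, n(HA) = n(A^-), so pH = pKa = -log(1.8 x 10^-4) = 3.74.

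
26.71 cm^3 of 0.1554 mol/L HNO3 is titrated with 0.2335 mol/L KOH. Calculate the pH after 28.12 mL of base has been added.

12.64

n(acid) = 0.1554 x 0.02671 = 0.004151 mol; n(KOH) added = 0.2335 x 0.02812 = 0.006566 mol.
Base is in excess by 0.006566 - 0.004151 = 0.002415 mol in a total volume of 0.05483 L.
[OH^-] = 0.002415/0.05483 = 0.04405 M, so pOH = 1.36 and pH = 14.00 - 1.36 = 12.64.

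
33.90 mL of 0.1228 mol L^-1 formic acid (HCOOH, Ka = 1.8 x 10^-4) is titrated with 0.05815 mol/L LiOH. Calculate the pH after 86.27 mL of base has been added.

n(acid) = 0.1228 x 0.03390 = 0.004163 mol; n(LiOH) added = 0.05815 x 0.08627 = 0.005017 mol.
Base is in excess by 0.005017 - 0.004163 = 0.0008537 mol in a total volume of 0.1202 L.
[OH^-] = 0.0008537/0.1202 = 0.007104 M, so pOH = 2.15 and pH = 14.00 - 2.15 = 11.85.

11.85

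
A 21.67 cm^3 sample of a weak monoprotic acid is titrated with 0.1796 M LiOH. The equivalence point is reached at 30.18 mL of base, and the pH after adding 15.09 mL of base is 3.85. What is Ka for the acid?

15.09 mL is half of the equivalence volume, so this is the half-equivalence point where [HA] = [A^-].
At half-equivalence pH = pKa, so pKa = 3.85.
Ka = 10^(-3.85) = 1.4 x 10^-4.

1.4 x 10^-4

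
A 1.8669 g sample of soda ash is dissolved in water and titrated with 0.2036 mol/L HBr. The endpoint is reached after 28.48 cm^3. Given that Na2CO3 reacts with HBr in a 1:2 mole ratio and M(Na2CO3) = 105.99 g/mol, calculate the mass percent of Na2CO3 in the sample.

16.5%

n(HBr) = 0.2036 x 0.02848 = 0.005799 mol.
n(Na2CO3) = 0.005799 / 2 = 0.002899 mol.
mass of Na2CO3 = 0.002899 x 105.99 = 0.3073 g.
% purity = 0.3073 / 1.8669 x 100 = 16.5%.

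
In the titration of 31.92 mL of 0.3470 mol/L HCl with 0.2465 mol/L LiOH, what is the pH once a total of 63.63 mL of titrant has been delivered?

12.68

n(acid) = 0.3470 x 0.03192 = 0.01108 mol; n(LiOH) added = 0.2465 x 0.06363 = 0.01568 mol.
Base is in excess by 0.01568 - 0.01108 = 0.004609 mol in a total volume of 0.09555 L.
[OH^-] = 0.004609/0.09555 = 0.04823 M, so pOH = 1.32 and pH = 14.00 - 1.32 = 12.68.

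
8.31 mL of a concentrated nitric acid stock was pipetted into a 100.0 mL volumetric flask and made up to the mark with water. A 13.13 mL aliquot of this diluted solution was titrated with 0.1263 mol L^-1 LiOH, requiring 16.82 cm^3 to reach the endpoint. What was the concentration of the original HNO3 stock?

n(LiOH) = 0.1263 x 0.01682 = 0.002124 mol.
n(HNO3) in the aliquot = 0.002124 mol.
[diluted HNO3] = 0.002124 / 0.01313 = 0.1618 M.
Dilution factor = 100.0/8.310 = 12.03, so [stock] = 0.1618 x 12.03 = 1.95 M.

1.95 M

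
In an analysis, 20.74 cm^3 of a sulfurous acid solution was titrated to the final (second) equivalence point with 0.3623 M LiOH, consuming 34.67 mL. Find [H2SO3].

0.303 M

n(LiOH) = 0.3623 x 0.03467 = 0.01256 mol.
At the final (second) equivalence point, 2 mol OH^- react per mol H2SO3, so n(H2SO3) = 0.01256 / 2 = 0.006280 mol.
[H2SO3] = 0.006280 / 0.02074 L = 0.303 M.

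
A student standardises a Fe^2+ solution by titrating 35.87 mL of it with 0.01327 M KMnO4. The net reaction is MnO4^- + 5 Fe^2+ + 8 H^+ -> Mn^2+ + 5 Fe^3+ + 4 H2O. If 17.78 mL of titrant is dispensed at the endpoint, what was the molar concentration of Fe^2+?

n(KMnO4) = 0.01327 x 0.01778 = 0.0002359 mol.
From the balanced equation, 1 mol KMnO4 reacts with 5 mol Fe^2+, so n(Fe^2+) = 0.0002359 x 5/1 = 0.001180 mol.
[Fe^2+] = 0.001180 / 0.03587 L = 0.0329 M.

0.0329 M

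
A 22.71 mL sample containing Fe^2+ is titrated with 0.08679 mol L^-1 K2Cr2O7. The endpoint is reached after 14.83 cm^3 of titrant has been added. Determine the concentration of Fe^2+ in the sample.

n(K2Cr2O7) = 0.08679 x 0.01483 = 0.001287 mol.
From the balanced equation, 1 mol K2Cr2O7 reacts with 6 mol Fe^2+, so n(Fe^2+) = 0.001287 x 6/1 = 0.007723 mol.
[Fe^2+] = 0.007723 / 0.02271 L = 0.340 M.

0.340 M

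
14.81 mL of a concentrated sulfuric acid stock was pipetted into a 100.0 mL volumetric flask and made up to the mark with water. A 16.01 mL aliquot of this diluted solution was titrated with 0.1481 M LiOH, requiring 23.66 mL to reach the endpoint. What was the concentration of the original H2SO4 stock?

n(LiOH) = 0.1481 x 0.02366 = 0.003504 mol.
n(H2SO4) in the aliquot = 0.003504 x 1/2 = 0.001752 mol.
[diluted H2SO4] = 0.001752 / 0.01601 = 0.1094 M.
Dilution factor = 100.0/14.81 = 6.752, so [stock] = 0.1094 x 6.752 = 0.739 M.

0.739 M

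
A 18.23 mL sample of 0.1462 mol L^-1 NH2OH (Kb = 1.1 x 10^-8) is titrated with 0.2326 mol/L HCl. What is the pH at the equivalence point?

n(NH2OH) = 0.1462 x 0.01823 = 0.002665 mol; V(HCl) at equivalence = 0.002665/0.2326 = 0.01146 L.
At equivalence the base is fully converted to NH3OH+; total volume = 0.02969 L, so [NH3OH+] = 0.002665/0.02969 = 0.08977 M.
Ka(NH3OH+) = Kw/Kb = 1.0e-14 / 1.1 x 10^-8 = 9.09e-7.
[H^+] = sqrt(Ka x [NH3OH+]) = sqrt(9.09e-7 x 0.08977) = 0.000286 M.
pH = -log(0.000286) = 3.54.

3.54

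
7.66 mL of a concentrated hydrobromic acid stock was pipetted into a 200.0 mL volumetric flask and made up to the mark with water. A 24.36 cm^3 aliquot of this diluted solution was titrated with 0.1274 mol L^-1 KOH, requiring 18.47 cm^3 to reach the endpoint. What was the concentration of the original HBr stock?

2.52 M

n(KOH) = 0.1274 x 0.01847 = 0.002353 mol.
n(HBr) in the aliquot = 0.002353 mol.
[diluted HBr] = 0.002353 / 0.02436 = 0.09660 M.
Dilution factor = 200.0/7.660 = 26.11, so [stock] = 0.09660 x 26.11 = 2.52 M.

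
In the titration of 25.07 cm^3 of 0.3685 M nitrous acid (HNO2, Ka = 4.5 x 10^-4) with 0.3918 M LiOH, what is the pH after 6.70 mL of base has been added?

2.95

Initial n(HNO2) = 0.3685 x 0.02507 = 0.009238 mol.
n(LiOH) added = 0.3918 x 0.006700 = 0.002625 mol, converting that many moles of HNO2 to NO2-.
Remaining n(HNO2) = 0.006613 mol; n(NO2-) = 0.002625 mol.
By Henderson-Hasselbalch, pH = pKa + log([A^-]/[HA]) = 3.35 + log(0.002625/0.006613) = 3.35 + (-0.40) = 2.95.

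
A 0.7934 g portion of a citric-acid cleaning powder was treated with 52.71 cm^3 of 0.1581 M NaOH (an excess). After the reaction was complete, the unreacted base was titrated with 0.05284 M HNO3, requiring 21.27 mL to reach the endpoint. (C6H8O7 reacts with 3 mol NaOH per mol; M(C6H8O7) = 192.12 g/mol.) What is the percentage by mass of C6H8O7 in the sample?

Total n(NaOH) added = 0.1581 x 0.05271 = 0.008333 mol.
n(HNO3) used = 0.05284 x 0.02127 = 0.001124 mol, which equals the excess n(NaOH).
So n(NaOH) consumed by the sample = 0.008333 - 0.001124 = 0.007210 mol.
n(C6H8O7) = 0.007210 / 3 = 0.002403 mol.
mass C6H8O7 = 0.002403 x 192.12 = 0.4617 g, so %C6H8O7 = 0.4617/0.7934 x 100 = 58.2%.

58.2%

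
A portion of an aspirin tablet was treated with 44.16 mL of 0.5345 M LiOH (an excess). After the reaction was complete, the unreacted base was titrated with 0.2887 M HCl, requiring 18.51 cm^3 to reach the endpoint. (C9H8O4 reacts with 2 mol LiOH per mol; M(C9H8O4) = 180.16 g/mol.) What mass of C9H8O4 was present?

Total n(LiOH) added = 0.5345 x 0.04416 = 0.02360 mol.
n(HCl) used = 0.2887 x 0.01851 = 0.005344 mol, which equals the excess n(LiOH).
So n(LiOH) consumed by the sample = 0.02360 - 0.005344 = 0.01826 mol.
n(C9H8O4) = 0.01826 / 2 = 0.009130 mol.
mass = 0.009130 mol x 180.16 g/mol = 1.64 g.

1.64 g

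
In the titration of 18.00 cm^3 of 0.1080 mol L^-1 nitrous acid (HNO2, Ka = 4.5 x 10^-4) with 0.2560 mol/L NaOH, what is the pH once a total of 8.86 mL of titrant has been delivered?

n(acid) = 0.1080 x 0.01800 = 0.001944 mol; n(NaOH) added = 0.2560 x 0.008860 = 0.002268 mol.
Base is in excess by 0.002268 - 0.001944 = 0.0003242 mol in a total volume of 0.02686 L.
[OH^-] = 0.0003242/0.02686 = 0.01207 M, so pOH = 1.92 and pH = 14.00 - 1.92 = 12.08.

12.08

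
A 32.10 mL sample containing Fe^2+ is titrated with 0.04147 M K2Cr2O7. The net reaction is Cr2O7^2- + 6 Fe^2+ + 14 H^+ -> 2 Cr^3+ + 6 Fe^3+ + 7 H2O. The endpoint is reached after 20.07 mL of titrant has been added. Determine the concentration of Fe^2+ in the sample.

n(K2Cr2O7) = 0.04147 x 0.02007 = 0.0008323 mol.
From the balanced equation, 1 mol K2Cr2O7 reacts with 6 mol Fe^2+, so n(Fe^2+) = 0.0008323 x 6/1 = 0.004994 mol.
[Fe^2+] = 0.004994 / 0.03210 L = 0.156 M.

0.156 M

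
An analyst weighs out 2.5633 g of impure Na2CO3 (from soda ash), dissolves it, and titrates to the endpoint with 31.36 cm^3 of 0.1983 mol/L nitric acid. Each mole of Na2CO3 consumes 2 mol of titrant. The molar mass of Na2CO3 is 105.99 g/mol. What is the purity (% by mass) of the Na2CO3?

n(HNO3) = 0.1983 x 0.03136 = 0.006219 mol.
n(Na2CO3) = 0.006219 / 2 = 0.003109 mol.
mass of Na2CO3 = 0.003109 x 105.99 = 0.3296 g.
% purity = 0.3296 / 2.5633 x 100 = 12.9%.

12.9%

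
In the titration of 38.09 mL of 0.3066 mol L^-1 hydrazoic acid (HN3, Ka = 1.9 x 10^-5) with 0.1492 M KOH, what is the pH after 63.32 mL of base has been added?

Initial n(HN3) = 0.3066 x 0.03809 = 0.01168 mol.
n(KOH) added = 0.1492 x 0.06332 = 0.009447 mol, converting that many moles of HN3 to N3-.
Remaining n(HN3) = 0.002231 mol; n(N3-) = 0.009447 mol.
By Henderson-Hasselbalch, pH = pKa + log([A^-]/[HA]) = 4.72 + log(0.009447/0.002231) = 4.72 + (+0.63) = 5.35.

5.35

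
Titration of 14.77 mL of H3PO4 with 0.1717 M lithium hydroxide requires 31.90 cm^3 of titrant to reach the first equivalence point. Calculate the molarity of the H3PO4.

0.371 M

n(LiOH) = 0.1717 x 0.03190 = 0.005477 mol.
At the first equivalence point, 1 mol OH^- react per mol H3PO4, so n(H3PO4) = 0.005477 / 1 = 0.005477 mol.
[H3PO4] = 0.005477 / 0.01477 L = 0.371 M.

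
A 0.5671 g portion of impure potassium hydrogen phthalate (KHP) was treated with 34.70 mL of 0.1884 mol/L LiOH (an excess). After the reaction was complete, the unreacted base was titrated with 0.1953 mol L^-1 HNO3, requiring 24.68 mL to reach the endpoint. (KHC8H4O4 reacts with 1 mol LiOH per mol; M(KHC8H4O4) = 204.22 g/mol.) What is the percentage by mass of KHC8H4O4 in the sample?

61.8%

Total n(LiOH) added = 0.1884 x 0.03470 = 0.006537 mol.
n(HNO3) used = 0.1953 x 0.02468 = 0.004820 mol, which equals the excess n(LiOH).
So n(LiOH) consumed by the sample = 0.006537 - 0.004820 = 0.001717 mol.
n(KHC8H4O4) = 0.001717 / 1 = 0.001717 mol.
mass KHC8H4O4 = 0.001717 x 204.22 = 0.3507 g, so %KHC8H4O4 = 0.3507/0.5671 x 100 = 61.8%.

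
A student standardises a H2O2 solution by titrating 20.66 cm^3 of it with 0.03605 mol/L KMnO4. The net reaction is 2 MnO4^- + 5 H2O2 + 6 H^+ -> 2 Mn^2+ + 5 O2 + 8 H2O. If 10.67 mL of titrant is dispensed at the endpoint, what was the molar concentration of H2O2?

0.0465 M

n(KMnO4) = 0.03605 x 0.01067 = 0.0003847 mol.
From the balanced equation, 2 mol KMnO4 reacts with 5 mol H2O2, so n(H2O2) = 0.0003847 x 5/2 = 0.0009616 mol.
[H2O2] = 0.0009616 / 0.02066 L = 0.0465 M.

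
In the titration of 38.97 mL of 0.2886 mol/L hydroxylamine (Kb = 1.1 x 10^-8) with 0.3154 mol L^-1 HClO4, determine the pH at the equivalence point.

3.43

n(NH2OH) = 0.2886 x 0.03897 = 0.01125 mol; V(HClO4) at equivalence = 0.01125/0.3154 = 0.03566 L.
At equivalence the base is fully converted to NH3OH+; total volume = 0.07463 L, so [NH3OH+] = 0.01125/0.07463 = 0.1507 M.
Ka(NH3OH+) = Kw/Kb = 1.0e-14 / 1.1 x 10^-8 = 9.09e-7.
[H^+] = sqrt(Ka x [NH3OH+]) = sqrt(9.09e-7 x 0.1507) = 0.000370 M.
pH = -log(0.000370) = 3.43.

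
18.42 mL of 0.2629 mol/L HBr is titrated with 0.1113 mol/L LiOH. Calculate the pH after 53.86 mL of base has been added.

n(acid) = 0.2629 x 0.01842 = 0.004843 mol; n(LiOH) added = 0.1113 x 0.05386 = 0.005995 mol.
Base is in excess by 0.005995 - 0.004843 = 0.001152 mol in a total volume of 0.07228 L.
[OH^-] = 0.001152/0.07228 = 0.01594 M, so pOH = 1.80 and pH = 14.00 - 1.80 = 12.20.

12.20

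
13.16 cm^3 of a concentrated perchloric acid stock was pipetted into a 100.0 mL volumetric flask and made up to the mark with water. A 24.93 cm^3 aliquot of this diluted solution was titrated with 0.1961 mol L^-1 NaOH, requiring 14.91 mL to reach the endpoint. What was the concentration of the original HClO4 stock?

0.891 M

n(NaOH) = 0.1961 x 0.01491 = 0.002924 mol.
n(HClO4) in the aliquot = 0.002924 mol.
[diluted HClO4] = 0.002924 / 0.02493 = 0.1173 M.
Dilution factor = 100.0/13.16 = 7.599, so [stock] = 0.1173 x 7.599 = 0.891 M.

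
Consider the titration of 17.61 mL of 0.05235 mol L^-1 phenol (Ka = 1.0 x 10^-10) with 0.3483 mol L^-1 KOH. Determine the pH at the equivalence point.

11.33

n(C6H5OH) = 0.05235 x 0.01761 = 0.0009219 mol; V(KOH) at equivalence = 0.0009219/0.3483 = 0.002647 L.
At equivalence all the acid is converted to C6H5O-; total volume = 0.01761 + 0.002647 = 0.02026 L, so [C6H5O-] = 0.0009219/0.02026 = 0.04551 M.
Kb = Kw/Ka = 1.0e-14 / 1.0 x 10^-10 = 0.000100.
[OH^-] = sqrt(Kb x [C6H5O-]) = sqrt(0.000100 x 0.04551) = 0.00213 M.
pOH = 2.67, so pH = 14.00 - 2.67 = 11.33.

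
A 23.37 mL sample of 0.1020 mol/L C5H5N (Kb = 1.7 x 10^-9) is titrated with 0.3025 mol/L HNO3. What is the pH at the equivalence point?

n(C5H5N) = 0.1020 x 0.02337 = 0.002384 mol; V(HNO3) at equivalence = 0.002384/0.3025 = 0.007880 L.
At equivalence the base is fully converted to C5H5NH+; total volume = 0.03125 L, so [C5H5NH+] = 0.002384/0.03125 = 0.07628 M.
Ka(C5H5NH+) = Kw/Kb = 1.0e-14 / 1.7 x 10^-9 = 5.88e-6.
[H^+] = sqrt(Ka x [C5H5NH+]) = sqrt(5.88e-6 x 0.07628) = 0.000670 M.
pH = -log(0.000670) = 3.17.

3.17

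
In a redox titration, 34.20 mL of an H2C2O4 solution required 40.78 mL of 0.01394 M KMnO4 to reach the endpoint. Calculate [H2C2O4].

0.0416 M

n(KMnO4) = 0.01394 x 0.04078 = 0.0005685 mol.
From the balanced equation, 2 mol KMnO4 reacts with 5 mol H2C2O4, so n(H2C2O4) = 0.0005685 x 5/2 = 0.001421 mol.
[H2C2O4] = 0.001421 / 0.03420 L = 0.0416 M.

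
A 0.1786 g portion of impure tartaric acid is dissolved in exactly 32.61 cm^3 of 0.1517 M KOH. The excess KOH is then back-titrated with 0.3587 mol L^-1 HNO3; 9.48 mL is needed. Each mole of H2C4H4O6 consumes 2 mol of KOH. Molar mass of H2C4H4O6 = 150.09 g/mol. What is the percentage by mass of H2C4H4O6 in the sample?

65.0%

Total n(KOH) added = 0.1517 x 0.03261 = 0.004947 mol.
n(HNO3) used = 0.3587 x 0.009480 = 0.003400 mol, which equals the excess n(KOH).
So n(KOH) consumed by the sample = 0.004947 - 0.003400 = 0.001546 mol.
n(H2C4H4O6) = 0.001546 / 2 = 0.0007732 mol.
mass H2C4H4O6 = 0.0007732 x 150.09 = 0.1161 g, so %H2C4H4O6 = 0.1161/0.1786 x 100 = 65.0%.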